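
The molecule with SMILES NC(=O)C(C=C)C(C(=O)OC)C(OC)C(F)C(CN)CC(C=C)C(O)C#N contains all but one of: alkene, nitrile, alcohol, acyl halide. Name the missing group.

nitrile: present (CN — –C≡N: carbon triple-bonded to nitrogen → nitrile).
alkene: present (CH(CH=CH2) — pendant –CH=CH2: C=C double bond → alkene).
alcohol: present (CH(OH) — –OH on an sp³ carbon → alcohol (secondary)).
acyl halide: no segment matches this pattern.

acyl halide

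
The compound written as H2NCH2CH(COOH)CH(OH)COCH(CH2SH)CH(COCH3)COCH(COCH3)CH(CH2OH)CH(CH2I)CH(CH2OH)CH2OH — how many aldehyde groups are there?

0

Reading the structure from left to right:
  H2NCH2: –NH2 on an sp³ carbon with no adjacent C=O → amine.
  CH(COOH): pendant –COOH: carbonyl C bonded to C and –OH → carboxylic acid.
  CH(OH): –OH on an sp³ carbon → alcohol (secondary).
  CO: –C(=O)– with carbon on both sides → ketone.
  CH(CH2SH): pendant –CH2SH → thiol.
  CH(COCH3): pendant –COCH3: carbonyl C bonded to two carbons → ketone.
  CO: –C(=O)– with carbon on both sides → ketone.
  CH(COCH3): pendant –COCH3: carbonyl C bonded to two carbons → ketone.
  CH(CH2OH): pendant –CH2OH on an sp³ backbone C → alcohol.
  CH(CH2I): pendant –CH2X: halogen on sp³ carbon → alkyl halide.
  CH(CH2OH): pendant –CH2OH on an sp³ backbone C → alcohol.
  CH2OH: –OH on an sp³ carbon → alcohol.
No segment is a aldehyde: CH(COOH) is carboxylic acid, not aldehyde; CO is ketone, not aldehyde; CH(COCH3) is ketone, not aldehyde. → 0.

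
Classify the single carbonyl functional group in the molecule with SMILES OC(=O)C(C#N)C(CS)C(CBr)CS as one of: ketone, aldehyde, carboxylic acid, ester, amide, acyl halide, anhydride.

The carbonyl is in the HOOC segment: –COOH: carbonyl C bonded to –OH and C → carboxylic acid (the –OH is not a separate alcohol).

carboxylic acid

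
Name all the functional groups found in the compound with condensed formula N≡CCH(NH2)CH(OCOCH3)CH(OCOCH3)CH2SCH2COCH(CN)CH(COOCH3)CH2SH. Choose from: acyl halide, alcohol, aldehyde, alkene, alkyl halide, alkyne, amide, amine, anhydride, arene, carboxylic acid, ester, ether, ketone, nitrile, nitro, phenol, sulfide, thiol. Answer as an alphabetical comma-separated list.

amine, ester, ketone, nitrile, sulfide, thiol

Reading the structure from left to right:
  N≡C: N≡C–: carbon triple-bonded to nitrogen → nitrile.
  CH(NH2): –NH2 on an sp³ carbon with no adjacent C=O → amine.
  CH(OCOCH3): pendant –OC(=O)CH3: an acyloxy group → ester.
  CH(OCOCH3): pendant –OC(=O)CH3: an acyloxy group → ester.
  CH2SCH2: C–S–C linkage → sulfide (thioether).
  CO: –C(=O)– with carbon on both sides → ketone.
  CH(CN): pendant –C≡N: nitrile.
  CH(COOCH3): pendant –COOCH3: carbonyl C bonded to C and –OCH3 → ester.
  CH2SH: –SH on an sp³ carbon → thiol.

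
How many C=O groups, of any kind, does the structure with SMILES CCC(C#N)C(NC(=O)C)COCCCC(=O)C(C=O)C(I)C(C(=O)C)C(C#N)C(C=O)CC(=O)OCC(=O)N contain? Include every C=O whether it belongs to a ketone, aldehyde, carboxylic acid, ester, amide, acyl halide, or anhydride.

CH(NHCOCH3): amide, 1 C=O (running total 1).
CO: ketone, 1 C=O (running total 2).
CH(CHO): aldehyde, 1 C=O (running total 3).
CH(COCH3): ketone, 1 C=O (running total 4).
CH(CHO): aldehyde, 1 C=O (running total 5).
CH2COOCH2: ester, 1 C=O (running total 6).
CONH2: amide, 1 C=O (running total 7).

7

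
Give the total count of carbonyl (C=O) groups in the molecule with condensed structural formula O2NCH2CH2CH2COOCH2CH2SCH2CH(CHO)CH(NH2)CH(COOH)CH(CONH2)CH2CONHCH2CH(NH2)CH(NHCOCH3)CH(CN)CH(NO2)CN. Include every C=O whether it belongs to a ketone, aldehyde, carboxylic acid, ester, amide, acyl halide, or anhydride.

CH2COOCH2: ester, 1 C=O (running total 1).
CH(CHO): aldehyde, 1 C=O (running total 2).
CH(COOH): carboxylic acid, 1 C=O (running total 3).
CH(CONH2): amide, 1 C=O (running total 4).
CH2CONHCH2: amide, 1 C=O (running total 5).
CH(NHCOCH3): amide, 1 C=O (running total 6).

6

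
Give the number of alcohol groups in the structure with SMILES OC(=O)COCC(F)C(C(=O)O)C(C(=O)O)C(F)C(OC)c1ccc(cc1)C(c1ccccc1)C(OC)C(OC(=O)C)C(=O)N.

Working along the chain:
  HOOC: –COOH: carbonyl C bonded to –OH and C → carboxylic acid (the –OH is not a separate alcohol).
  CH2OCH2: C–O–C with sp³ carbons on both sides and no adjacent C=O → ether.
  CH(F): halogen on an sp³ carbon → alkyl halide.
  CH(COOH): pendant –COOH: carbonyl C bonded to C and –OH → carboxylic acid.
  CH(COOH): pendant –COOH: carbonyl C bonded to C and –OH → carboxylic acid.
  CH(F): halogen on an sp³ carbon → alkyl halide.
  CH(OCH3): pendant –OCH3: C–O–C with sp³ C, no adjacent C=O → ether.
  C6H4: para-disubstituted benzene ring → arene.
  CH(C6H5): pendant –C6H5: benzene ring → arene.
  CH(OCH3): pendant –OCH3: C–O–C with sp³ C, no adjacent C=O → ether.
  CH(OCOCH3): pendant –OC(=O)CH3: an acyloxy group → ester.
  CONH2: –C(=O)NH2: carbonyl C bonded to C and to N → amide (the N is not a separate amine).
No segment is a alcohol: HOOC is carboxylic acid, not alcohol; CH2OCH2 is ether, not alcohol; CH(COOH) is carboxylic acid, not alcohol. → 0.

0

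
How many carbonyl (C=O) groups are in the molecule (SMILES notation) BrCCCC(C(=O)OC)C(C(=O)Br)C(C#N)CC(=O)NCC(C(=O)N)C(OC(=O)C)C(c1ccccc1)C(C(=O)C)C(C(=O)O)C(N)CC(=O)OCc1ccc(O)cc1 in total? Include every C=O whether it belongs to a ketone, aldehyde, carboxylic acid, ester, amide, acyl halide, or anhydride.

8

CH(COOCH3): ester, 1 C=O (running total 1).
CH(COBr): acyl halide, 1 C=O (running total 2).
CH2CONHCH2: amide, 1 C=O (running total 3).
CH(CONH2): amide, 1 C=O (running total 4).
CH(OCOCH3): ester, 1 C=O (running total 5).
CH(COCH3): ketone, 1 C=O (running total 6).
CH(COOH): carboxylic acid, 1 C=O (running total 7).
CH2COOCH2: ester, 1 C=O (running total 8).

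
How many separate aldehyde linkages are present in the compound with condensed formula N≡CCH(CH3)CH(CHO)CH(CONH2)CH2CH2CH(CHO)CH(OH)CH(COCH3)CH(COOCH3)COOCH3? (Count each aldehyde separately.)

Taking each segment in turn:
  N≡C: N≡C–: carbon triple-bonded to nitrogen → nitrile.
  CH(CHO): pendant –CHO: carbonyl C bonded to C and H → aldehyde.
  CH(CONH2): pendant –CONH2: carbonyl C bonded to C and N → amide.
  CH(CHO): pendant –CHO: carbonyl C bonded to C and H → aldehyde.
  CH(OH): –OH on an sp³ carbon → alcohol (secondary).
  CH(COCH3): pendant –COCH3: carbonyl C bonded to two carbons → ketone.
  CH(COOCH3): pendant –COOCH3: carbonyl C bonded to C and –OCH3 → ester.
  COOCH3: –C(=O)OCH3: carbonyl C bonded to C and to –OCH3 → ester (not ketone + ether).
Aldehyde appears at: CH(CHO), CH(CHO) → 2.

2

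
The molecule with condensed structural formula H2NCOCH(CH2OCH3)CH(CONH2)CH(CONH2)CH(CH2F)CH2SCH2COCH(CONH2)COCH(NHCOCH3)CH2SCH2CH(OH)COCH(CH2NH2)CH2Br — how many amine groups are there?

1

–C(=O)NH2: carbonyl C bonded to C and to N → amide (the N is not a separate amine).
pendant –CH2OCH3: C–O–C linkage → ether.
pendant –CONH2: carbonyl C bonded to C and N → amide.
pendant –CONH2: carbonyl C bonded to C and N → amide.
pendant –CH2X: halogen on sp³ carbon → alkyl halide.
C–S–C linkage → sulfide (thioether).
–C(=O)– with carbon on both sides → ketone.
pendant –CONH2: carbonyl C bonded to C and N → amide.
–C(=O)– with carbon on both sides → ketone.
pendant –NHC(=O)CH3: N bonded to a carbonyl → amide (not amine).
C–S–C linkage → sulfide (thioether).
–OH on an sp³ carbon → alcohol (secondary).
–C(=O)– with carbon on both sides → ketone.
pendant –CH2NH2: N on sp³ C, no adjacent C=O → amine.
halogen on an sp³ carbon → alkyl halide.
Amine appears at: CH(CH2NH2) → 1.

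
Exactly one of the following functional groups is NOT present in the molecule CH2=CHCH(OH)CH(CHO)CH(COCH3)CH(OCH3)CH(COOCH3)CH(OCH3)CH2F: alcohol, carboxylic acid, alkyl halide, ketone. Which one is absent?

ketone: present (CH(COCH3) — pendant –COCH3: carbonyl C bonded to two carbons → ketone).
alkyl halide: present (CH2F — halogen on an sp³ carbon → alkyl halide).
alcohol: present (CH(OH) — –OH on an sp³ carbon → alcohol (secondary)).
carboxylic acid: absent. In CH(COOCH3), the acyl oxygen is bonded to carbon (–O–C), not to H, so this is an ester.

carboxylic acid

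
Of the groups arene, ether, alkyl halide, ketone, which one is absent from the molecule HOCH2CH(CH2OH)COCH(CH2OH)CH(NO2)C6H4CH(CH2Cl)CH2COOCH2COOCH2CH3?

ether

arene: present (C6H4 — para-disubstituted benzene ring → arene).
ketone: present (CO — –C(=O)– with carbon on both sides → ketone).
alkyl halide: present (CH(CH2Cl) — pendant –CH2X: halogen on sp³ carbon → alkyl halide).
ether: absent. In each of CH2COOCH2 and COOCH2CH3, the C–O–C oxygen is adjacent to a C=O, so it belongs to an ester, not an ether.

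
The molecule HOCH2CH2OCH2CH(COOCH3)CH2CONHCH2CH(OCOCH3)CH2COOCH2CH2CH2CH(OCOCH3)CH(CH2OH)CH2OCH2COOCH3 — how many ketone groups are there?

Taking each segment in turn:
  HOCH2: HO– on an sp³ carbon → alcohol.
  CH2OCH2: C–O–C with sp³ carbons on both sides and no adjacent C=O → ether.
  CH(COOCH3): pendant –COOCH3: carbonyl C bonded to C and –OCH3 → ester.
  CH2CONHCH2: –C(=O)–N– linkage → amide (the N is not an amine).
  CH(OCOCH3): pendant –OC(=O)CH3: an acyloxy group → ester.
  CH2COOCH2: –C(=O)–O–C with C on the carbonyl side → ester.
  CH(OCOCH3): pendant –OC(=O)CH3: an acyloxy group → ester.
  CH(CH2OH): pendant –CH2OH on an sp³ backbone C → alcohol.
  CH2OCH2: C–O–C with sp³ carbons on both sides and no adjacent C=O → ether.
  COOCH3: –C(=O)OCH3: carbonyl C bonded to C and to –OCH3 → ester (not ketone + ether).
No segment is a ketone: CH(COOCH3) is ester, not ketone; CH2CONHCH2 is amide, not ketone; CH(OCOCH3) is ester, not ketone. → 0.

0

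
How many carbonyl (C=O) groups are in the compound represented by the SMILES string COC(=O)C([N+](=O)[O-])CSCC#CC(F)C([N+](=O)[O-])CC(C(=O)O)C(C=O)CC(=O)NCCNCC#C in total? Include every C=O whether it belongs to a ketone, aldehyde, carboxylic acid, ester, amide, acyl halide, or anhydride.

4

CH3OOC: ester, 1 C=O (running total 1).
CH(COOH): carboxylic acid, 1 C=O (running total 2).
CH(CHO): aldehyde, 1 C=O (running total 3).
CH2CONHCH2: amide, 1 C=O (running total 4).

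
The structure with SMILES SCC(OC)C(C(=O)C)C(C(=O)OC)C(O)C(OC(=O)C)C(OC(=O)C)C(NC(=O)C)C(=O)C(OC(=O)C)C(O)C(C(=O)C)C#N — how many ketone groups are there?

3

Working along the chain:
  HSCH2: –SH on an sp³ carbon → thiol.
  CH(OCH3): pendant –OCH3: C–O–C with sp³ C, no adjacent C=O → ether.
  CH(COCH3): pendant –COCH3: carbonyl C bonded to two carbons → ketone.
  CH(COOCH3): pendant –COOCH3: carbonyl C bonded to C and –OCH3 → ester.
  CH(OH): –OH on an sp³ carbon → alcohol (secondary).
  CH(OCOCH3): pendant –OC(=O)CH3: an acyloxy group → ester.
  CH(OCOCH3): pendant –OC(=O)CH3: an acyloxy group → ester.
  CH(NHCOCH3): pendant –NHC(=O)CH3: N bonded to a carbonyl → amide (not amine).
  CO: –C(=O)– with carbon on both sides → ketone.
  CH(OCOCH3): pendant –OC(=O)CH3: an acyloxy group → ester.
  CH(OH): –OH on an sp³ carbon → alcohol (secondary).
  CH(COCH3): pendant –COCH3: carbonyl C bonded to two carbons → ketone.
  CN: –C≡N: carbon triple-bonded to nitrogen → nitrile.
Ketone appears at: CH(COCH3), CO, CH(COCH3) → 3.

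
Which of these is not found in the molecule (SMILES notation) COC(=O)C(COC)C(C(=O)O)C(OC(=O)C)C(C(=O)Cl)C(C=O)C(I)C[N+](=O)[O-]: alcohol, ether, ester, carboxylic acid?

alcohol

ester: present (CH3OOC — CH3O–C(=O)–: carbonyl C bonded to C and to –OCH3 → ester (not ketone + ether)).
carboxylic acid: present (CH(COOH) — pendant –COOH: carbonyl C bonded to C and –OH → carboxylic acid).
ether: present (CH(CH2OCH3) — pendant –CH2OCH3: C–O–C linkage → ether).
alcohol: absent. In CH(COOH), the –OH sits on a carbonyl carbon, making it part of a carboxylic acid, not an alcohol.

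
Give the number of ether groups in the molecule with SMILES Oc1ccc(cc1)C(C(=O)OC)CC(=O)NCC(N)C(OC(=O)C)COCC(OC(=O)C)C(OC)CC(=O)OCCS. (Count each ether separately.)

Taking each segment in turn:
  HOC6H4: –OH attached directly to an aromatic ring → phenol (not alcohol); the ring itself is an arene.
  CH(COOCH3): pendant –COOCH3: carbonyl C bonded to C and –OCH3 → ester.
  CH2CONHCH2: –C(=O)–N– linkage → amide (the N is not an amine).
  CH(NH2): –NH2 on an sp³ carbon with no adjacent C=O → amine.
  CH(OCOCH3): pendant –OC(=O)CH3: an acyloxy group → ester.
  CH2OCH2: C–O–C with sp³ carbons on both sides and no adjacent C=O → ether.
  CH(OCOCH3): pendant –OC(=O)CH3: an acyloxy group → ester.
  CH(OCH3): pendant –OCH3: C–O–C with sp³ C, no adjacent C=O → ether.
  CH2COOCH2: –C(=O)–O–C with C on the carbonyl side → ester.
  CH2SH: –SH on an sp³ carbon → thiol.
Ether appears at: CH2OCH2, CH(OCH3) → 2.

2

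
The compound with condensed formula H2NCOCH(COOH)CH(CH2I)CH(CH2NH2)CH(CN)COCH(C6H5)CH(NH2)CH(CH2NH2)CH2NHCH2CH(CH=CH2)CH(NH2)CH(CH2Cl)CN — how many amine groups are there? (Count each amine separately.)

5

Working along the chain:
  H2NCO: –C(=O)NH2: carbonyl C bonded to C and to N → amide (the N is not a separate amine).
  CH(COOH): pendant –COOH: carbonyl C bonded to C and –OH → carboxylic acid.
  CH(CH2I): pendant –CH2X: halogen on sp³ carbon → alkyl halide.
  CH(CH2NH2): pendant –CH2NH2: N on sp³ C, no adjacent C=O → amine.
  CH(CN): pendant –C≡N: nitrile.
  CO: –C(=O)– with carbon on both sides → ketone.
  CH(C6H5): pendant –C6H5: benzene ring → arene.
  CH(NH2): –NH2 on an sp³ carbon with no adjacent C=O → amine.
  CH(CH2NH2): pendant –CH2NH2: N on sp³ C, no adjacent C=O → amine.
  CH2NHCH2: C–N–C with sp³ carbons and no adjacent C=O → amine (secondary).
  CH(CH=CH2): pendant –CH=CH2: C=C double bond → alkene.
  CH(NH2): –NH2 on an sp³ carbon with no adjacent C=O → amine.
  CH(CH2Cl): pendant –CH2X: halogen on sp³ carbon → alkyl halide.
  CN: –C≡N: carbon triple-bonded to nitrogen → nitrile.
Amine appears at: CH(CH2NH2), CH(NH2), CH(CH2NH2), CH2NHCH2, CH(NH2) → 5.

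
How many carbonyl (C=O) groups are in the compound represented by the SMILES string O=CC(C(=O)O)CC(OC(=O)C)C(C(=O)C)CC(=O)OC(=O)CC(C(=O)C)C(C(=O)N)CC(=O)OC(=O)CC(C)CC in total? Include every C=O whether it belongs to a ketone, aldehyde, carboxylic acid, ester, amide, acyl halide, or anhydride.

10

OHC: aldehyde, 1 C=O (running total 1).
CH(COOH): carboxylic acid, 1 C=O (running total 2).
CH(OCOCH3): ester, 1 C=O (running total 3).
CH(COCH3): ketone, 1 C=O (running total 4).
CH2CO-O-COCH2: anhydride, 2 C=O (running total 6).
CH(COCH3): ketone, 1 C=O (running total 7).
CH(CONH2): amide, 1 C=O (running total 8).
CH2CO-O-COCH2: anhydride, 2 C=O (running total 10).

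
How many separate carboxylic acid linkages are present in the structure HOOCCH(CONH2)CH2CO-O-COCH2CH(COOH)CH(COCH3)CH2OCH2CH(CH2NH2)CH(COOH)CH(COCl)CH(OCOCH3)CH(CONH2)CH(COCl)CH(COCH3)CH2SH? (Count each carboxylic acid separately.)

Working along the chain:
  HOOC: –COOH: carbonyl C bonded to –OH and C → carboxylic acid (the –OH is not a separate alcohol).
  CH(CONH2): pendant –CONH2: carbonyl C bonded to C and N → amide.
  CH2CO-O-COCH2: two acyl groups sharing one oxygen, –C(=O)–O–C(=O)– → anhydride.
  CH(COOH): pendant –COOH: carbonyl C bonded to C and –OH → carboxylic acid.
  CH(COCH3): pendant –COCH3: carbonyl C bonded to two carbons → ketone.
  CH2OCH2: C–O–C with sp³ carbons on both sides and no adjacent C=O → ether.
  CH(CH2NH2): pendant –CH2NH2: N on sp³ C, no adjacent C=O → amine.
  CH(COOH): pendant –COOH: carbonyl C bonded to C and –OH → carboxylic acid.
  CH(COCl): pendant –C(=O)X: carbonyl C bonded to C and halogen → acyl halide.
  CH(OCOCH3): pendant –OC(=O)CH3: an acyloxy group → ester.
  CH(CONH2): pendant –CONH2: carbonyl C bonded to C and N → amide.
  CH(COCl): pendant –C(=O)X: carbonyl C bonded to C and halogen → acyl halide.
  CH(COCH3): pendant –COCH3: carbonyl C bonded to two carbons → ketone.
  CH2SH: –SH on an sp³ carbon → thiol.
Carboxylic acid appears at: HOOC, CH(COOH), CH(COOH) → 3.

3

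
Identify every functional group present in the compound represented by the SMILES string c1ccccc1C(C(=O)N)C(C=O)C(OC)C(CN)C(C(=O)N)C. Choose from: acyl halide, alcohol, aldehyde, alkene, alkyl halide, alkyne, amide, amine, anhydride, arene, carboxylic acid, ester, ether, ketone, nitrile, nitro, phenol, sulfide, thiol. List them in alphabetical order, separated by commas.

aldehyde, amide, amine, arene, ether

C6H5– phenyl ring → arene.
pendant –CONH2: carbonyl C bonded to C and N → amide.
pendant –CHO: carbonyl C bonded to C and H → aldehyde.
pendant –OCH3: C–O–C with sp³ C, no adjacent C=O → ether.
pendant –CH2NH2: N on sp³ C, no adjacent C=O → amine.
pendant –CONH2: carbonyl C bonded to C and N → amide.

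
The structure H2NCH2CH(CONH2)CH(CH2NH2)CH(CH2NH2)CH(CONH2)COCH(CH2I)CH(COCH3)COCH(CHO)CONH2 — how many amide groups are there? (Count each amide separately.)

–NH2 on an sp³ carbon with no adjacent C=O → amine.
pendant –CONH2: carbonyl C bonded to C and N → amide.
pendant –CH2NH2: N on sp³ C, no adjacent C=O → amine.
pendant –CH2NH2: N on sp³ C, no adjacent C=O → amine.
pendant –CONH2: carbonyl C bonded to C and N → amide.
–C(=O)– with carbon on both sides → ketone.
pendant –CH2X: halogen on sp³ carbon → alkyl halide.
pendant –COCH3: carbonyl C bonded to two carbons → ketone.
–C(=O)– with carbon on both sides → ketone.
pendant –CHO: carbonyl C bonded to C and H → aldehyde.
–C(=O)NH2: carbonyl C bonded to C and to N → amide (the N is not a separate amine).
Amide appears at: CH(CONH2), CH(CONH2), CONH2 → 3.

3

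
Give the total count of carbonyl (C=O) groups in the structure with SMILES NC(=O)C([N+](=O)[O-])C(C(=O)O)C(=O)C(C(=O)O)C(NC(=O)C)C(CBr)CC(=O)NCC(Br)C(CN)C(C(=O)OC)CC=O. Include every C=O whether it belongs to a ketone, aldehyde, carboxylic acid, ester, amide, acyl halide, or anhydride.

8

H2NCO: amide, 1 C=O (running total 1).
CH(COOH): carboxylic acid, 1 C=O (running total 2).
CO: ketone, 1 C=O (running total 3).
CH(COOH): carboxylic acid, 1 C=O (running total 4).
CH(NHCOCH3): amide, 1 C=O (running total 5).
CH2CONHCH2: amide, 1 C=O (running total 6).
CH(COOCH3): ester, 1 C=O (running total 7).
CHO: aldehyde, 1 C=O (running total 8).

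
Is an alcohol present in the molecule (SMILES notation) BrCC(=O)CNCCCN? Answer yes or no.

Reading the structure from left to right:
  BrCH2: halogen on an sp³ carbon → alkyl halide.
  CO: –C(=O)– with carbon on both sides → ketone.
  CH2NHCH2: C–N–C with sp³ carbons and no adjacent C=O → amine (secondary).
  CH2NH2: –NH2 on an sp³ carbon with no adjacent C=O → amine.
The groups actually present are: alkyl halide, amine, ketone.

no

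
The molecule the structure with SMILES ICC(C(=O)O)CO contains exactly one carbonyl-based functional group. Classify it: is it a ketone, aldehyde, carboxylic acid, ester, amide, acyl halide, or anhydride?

The carbonyl is in the CH(COOH) segment: pendant –COOH: carbonyl C bonded to C and –OH → carboxylic acid.

carboxylic acid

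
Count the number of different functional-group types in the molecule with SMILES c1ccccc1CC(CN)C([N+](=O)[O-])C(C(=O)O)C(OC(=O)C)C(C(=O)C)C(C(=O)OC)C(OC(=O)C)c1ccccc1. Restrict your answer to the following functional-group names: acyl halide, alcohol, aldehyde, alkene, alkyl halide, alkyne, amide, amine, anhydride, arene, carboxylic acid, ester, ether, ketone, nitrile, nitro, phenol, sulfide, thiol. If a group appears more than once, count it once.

C6H5– phenyl ring → arene.
pendant –CH2NH2: N on sp³ C, no adjacent C=O → amine.
–NO2 on an sp³ carbon → nitro (the N=O is not a carbonyl).
pendant –COOH: carbonyl C bonded to C and –OH → carboxylic acid.
pendant –OC(=O)CH3: an acyloxy group → ester.
pendant –COCH3: carbonyl C bonded to two carbons → ketone.
pendant –COOCH3: carbonyl C bonded to C and –OCH3 → ester.
pendant –OC(=O)CH3: an acyloxy group → ester.
–C6H5 phenyl ring → arene.
Distinct types present: amine, arene, carboxylic acid, ester, ketone, nitro.

6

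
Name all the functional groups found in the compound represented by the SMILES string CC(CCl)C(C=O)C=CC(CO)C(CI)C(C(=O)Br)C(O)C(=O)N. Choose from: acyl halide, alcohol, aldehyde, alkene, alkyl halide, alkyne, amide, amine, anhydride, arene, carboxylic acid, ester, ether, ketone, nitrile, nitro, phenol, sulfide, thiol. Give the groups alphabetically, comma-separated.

acyl halide, alcohol, aldehyde, alkene, alkyl halide, amide

Working along the chain:
  CH(CH2Cl): pendant –CH2X: halogen on sp³ carbon → alkyl halide.
  CH(CHO): pendant –CHO: carbonyl C bonded to C and H → aldehyde.
  CH=CH: C=C double bond → alkene.
  CH(CH2OH): pendant –CH2OH on an sp³ backbone C → alcohol.
  CH(CH2I): pendant –CH2X: halogen on sp³ carbon → alkyl halide.
  CH(COBr): pendant –C(=O)X: carbonyl C bonded to C and halogen → acyl halide.
  CH(OH): –OH on an sp³ carbon → alcohol (secondary).
  CONH2: –C(=O)NH2: carbonyl C bonded to C and to N → amide (the N is not a separate amine).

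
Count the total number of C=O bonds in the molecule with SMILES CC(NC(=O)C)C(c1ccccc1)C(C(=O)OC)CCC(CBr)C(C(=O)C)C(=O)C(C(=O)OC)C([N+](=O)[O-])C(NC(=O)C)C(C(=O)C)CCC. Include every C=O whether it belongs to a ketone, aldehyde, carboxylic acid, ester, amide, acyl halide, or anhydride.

CH(NHCOCH3): amide, 1 C=O (running total 1).
CH(COOCH3): ester, 1 C=O (running total 2).
CH(COCH3): ketone, 1 C=O (running total 3).
CO: ketone, 1 C=O (running total 4).
CH(COOCH3): ester, 1 C=O (running total 5).
CH(NHCOCH3): amide, 1 C=O (running total 6).
CH(COCH3): ketone, 1 C=O (running total 7).

7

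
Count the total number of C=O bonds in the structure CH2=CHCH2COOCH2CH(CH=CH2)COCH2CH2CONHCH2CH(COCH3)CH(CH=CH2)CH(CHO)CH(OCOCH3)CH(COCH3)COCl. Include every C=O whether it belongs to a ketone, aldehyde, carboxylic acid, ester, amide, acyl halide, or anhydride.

8

CH2COOCH2: ester, 1 C=O (running total 1).
CO: ketone, 1 C=O (running total 2).
CH2CONHCH2: amide, 1 C=O (running total 3).
CH(COCH3): ketone, 1 C=O (running total 4).
CH(CHO): aldehyde, 1 C=O (running total 5).
CH(OCOCH3): ester, 1 C=O (running total 6).
CH(COCH3): ketone, 1 C=O (running total 7).
COCl: acyl halide, 1 C=O (running total 8).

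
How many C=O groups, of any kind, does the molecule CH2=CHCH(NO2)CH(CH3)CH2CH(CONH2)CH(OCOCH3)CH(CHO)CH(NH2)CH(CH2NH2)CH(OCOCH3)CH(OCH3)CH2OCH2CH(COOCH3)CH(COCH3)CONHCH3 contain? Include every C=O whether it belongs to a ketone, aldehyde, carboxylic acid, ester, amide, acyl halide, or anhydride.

CH(CONH2): amide, 1 C=O (running total 1).
CH(OCOCH3): ester, 1 C=O (running total 2).
CH(CHO): aldehyde, 1 C=O (running total 3).
CH(OCOCH3): ester, 1 C=O (running total 4).
CH(COOCH3): ester, 1 C=O (running total 5).
CH(COCH3): ketone, 1 C=O (running total 6).
CONHCH3: amide, 1 C=O (running total 7).

7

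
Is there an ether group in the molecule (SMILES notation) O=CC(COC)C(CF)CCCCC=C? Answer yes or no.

Taking each segment in turn:
  OHC: terminal –CHO: carbonyl C bonded to H and C → aldehyde.
  CH(CH2OCH3): pendant –CH2OCH3: C–O–C linkage → ether.
  CH(CH2F): pendant –CH2X: halogen on sp³ carbon → alkyl halide.
  CH=CH2: C=C double bond → alkene.
The CH(CH2OCH3) segment supplies the ether: pendant –CH2OCH3: C–O–C linkage → ether.

yes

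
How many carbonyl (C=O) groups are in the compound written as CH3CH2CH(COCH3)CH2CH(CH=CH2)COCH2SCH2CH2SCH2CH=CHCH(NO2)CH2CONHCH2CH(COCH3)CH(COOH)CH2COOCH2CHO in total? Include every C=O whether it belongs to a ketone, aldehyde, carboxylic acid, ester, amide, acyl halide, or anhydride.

CH(COCH3): ketone, 1 C=O (running total 1).
CO: ketone, 1 C=O (running total 2).
CH2CONHCH2: amide, 1 C=O (running total 3).
CH(COCH3): ketone, 1 C=O (running total 4).
CH(COOH): carboxylic acid, 1 C=O (running total 5).
CH2COOCH2: ester, 1 C=O (running total 6).
CHO: aldehyde, 1 C=O (running total 7).

7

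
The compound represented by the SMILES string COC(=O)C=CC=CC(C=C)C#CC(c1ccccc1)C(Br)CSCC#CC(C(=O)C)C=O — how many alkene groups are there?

CH3O–C(=O)–: carbonyl C bonded to C and to –OCH3 → ester (not ketone + ether).
C=C double bond → alkene.
C=C double bond → alkene.
pendant –CH=CH2: C=C double bond → alkene.
C≡C triple bond → alkyne.
pendant –C6H5: benzene ring → arene.
halogen on an sp³ carbon → alkyl halide.
C–S–C linkage → sulfide (thioether).
C≡C triple bond → alkyne.
pendant –COCH3: carbonyl C bonded to two carbons → ketone.
terminal –CHO: carbonyl C bonded to H and C → aldehyde.
Alkene appears at: CH=CH, CH=CH, CH(CH=CH2) → 3.

3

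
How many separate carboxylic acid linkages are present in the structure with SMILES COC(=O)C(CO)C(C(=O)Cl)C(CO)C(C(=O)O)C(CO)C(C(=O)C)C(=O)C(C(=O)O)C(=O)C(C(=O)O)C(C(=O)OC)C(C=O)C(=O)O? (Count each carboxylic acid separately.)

Working along the chain:
  CH3OOC: CH3O–C(=O)–: carbonyl C bonded to C and to –OCH3 → ester (not ketone + ether).
  CH(CH2OH): pendant –CH2OH on an sp³ backbone C → alcohol.
  CH(COCl): pendant –C(=O)X: carbonyl C bonded to C and halogen → acyl halide.
  CH(CH2OH): pendant –CH2OH on an sp³ backbone C → alcohol.
  CH(COOH): pendant –COOH: carbonyl C bonded to C and –OH → carboxylic acid.
  CH(CH2OH): pendant –CH2OH on an sp³ backbone C → alcohol.
  CH(COCH3): pendant –COCH3: carbonyl C bonded to two carbons → ketone.
  CO: –C(=O)– with carbon on both sides → ketone.
  CH(COOH): pendant –COOH: carbonyl C bonded to C and –OH → carboxylic acid.
  CO: –C(=O)– with carbon on both sides → ketone.
  CH(COOH): pendant –COOH: carbonyl C bonded to C and –OH → carboxylic acid.
  CH(COOCH3): pendant –COOCH3: carbonyl C bonded to C and –OCH3 → ester.
  CH(CHO): pendant –CHO: carbonyl C bonded to C and H → aldehyde.
  COOH: –COOH: carbonyl C bonded to –OH and C → carboxylic acid (the –OH is not a separate alcohol).
Carboxylic acid appears at: CH(COOH), CH(COOH), CH(COOH), COOH → 4.

4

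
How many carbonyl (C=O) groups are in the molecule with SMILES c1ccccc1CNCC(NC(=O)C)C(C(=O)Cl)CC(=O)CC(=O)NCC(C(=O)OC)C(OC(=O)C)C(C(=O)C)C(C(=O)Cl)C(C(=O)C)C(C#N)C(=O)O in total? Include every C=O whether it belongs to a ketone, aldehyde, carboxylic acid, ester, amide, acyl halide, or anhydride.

10

CH(NHCOCH3): amide, 1 C=O (running total 1).
CH(COCl): acyl halide, 1 C=O (running total 2).
CO: ketone, 1 C=O (running total 3).
CH2CONHCH2: amide, 1 C=O (running total 4).
CH(COOCH3): ester, 1 C=O (running total 5).
CH(OCOCH3): ester, 1 C=O (running total 6).
CH(COCH3): ketone, 1 C=O (running total 7).
CH(COCl): acyl halide, 1 C=O (running total 8).
CH(COCH3): ketone, 1 C=O (running total 9).
COOH: carboxylic acid, 1 C=O (running total 10).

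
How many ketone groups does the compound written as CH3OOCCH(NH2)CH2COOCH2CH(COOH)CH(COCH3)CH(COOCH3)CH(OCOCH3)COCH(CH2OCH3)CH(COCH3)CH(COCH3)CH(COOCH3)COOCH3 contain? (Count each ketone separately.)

4

Working along the chain:
  CH3OOC: CH3O–C(=O)–: carbonyl C bonded to C and to –OCH3 → ester (not ketone + ether).
  CH(NH2): –NH2 on an sp³ carbon with no adjacent C=O → amine.
  CH2COOCH2: –C(=O)–O–C with C on the carbonyl side → ester.
  CH(COOH): pendant –COOH: carbonyl C bonded to C and –OH → carboxylic acid.
  CH(COCH3): pendant –COCH3: carbonyl C bonded to two carbons → ketone.
  CH(COOCH3): pendant –COOCH3: carbonyl C bonded to C and –OCH3 → ester.
  CH(OCOCH3): pendant –OC(=O)CH3: an acyloxy group → ester.
  CO: –C(=O)– with carbon on both sides → ketone.
  CH(CH2OCH3): pendant –CH2OCH3: C–O–C linkage → ether.
  CH(COCH3): pendant –COCH3: carbonyl C bonded to two carbons → ketone.
  CH(COCH3): pendant –COCH3: carbonyl C bonded to two carbons → ketone.
  CH(COOCH3): pendant –COOCH3: carbonyl C bonded to C and –OCH3 → ester.
  COOCH3: –C(=O)OCH3: carbonyl C bonded to C and to –OCH3 → ester (not ketone + ether).
Ketone appears at: CH(COCH3), CO, CH(COCH3), CH(COCH3) → 4.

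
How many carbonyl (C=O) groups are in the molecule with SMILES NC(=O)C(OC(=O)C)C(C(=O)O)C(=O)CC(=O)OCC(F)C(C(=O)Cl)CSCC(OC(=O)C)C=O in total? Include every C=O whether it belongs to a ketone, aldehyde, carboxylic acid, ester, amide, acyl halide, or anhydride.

8

H2NCO: amide, 1 C=O (running total 1).
CH(OCOCH3): ester, 1 C=O (running total 2).
CH(COOH): carboxylic acid, 1 C=O (running total 3).
CO: ketone, 1 C=O (running total 4).
CH2COOCH2: ester, 1 C=O (running total 5).
CH(COCl): acyl halide, 1 C=O (running total 6).
CH(OCOCH3): ester, 1 C=O (running total 7).
CHO: aldehyde, 1 C=O (running total 8).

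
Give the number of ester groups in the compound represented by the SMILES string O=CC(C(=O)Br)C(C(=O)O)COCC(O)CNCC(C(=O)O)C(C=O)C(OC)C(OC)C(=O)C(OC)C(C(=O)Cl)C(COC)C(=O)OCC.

Taking each segment in turn:
  OHC: terminal –CHO: carbonyl C bonded to H and C → aldehyde.
  CH(COBr): pendant –C(=O)X: carbonyl C bonded to C and halogen → acyl halide.
  CH(COOH): pendant –COOH: carbonyl C bonded to C and –OH → carboxylic acid.
  CH2OCH2: C–O–C with sp³ carbons on both sides and no adjacent C=O → ether.
  CH(OH): –OH on an sp³ carbon → alcohol (secondary).
  CH2NHCH2: C–N–C with sp³ carbons and no adjacent C=O → amine (secondary).
  CH(COOH): pendant –COOH: carbonyl C bonded to C and –OH → carboxylic acid.
  CH(CHO): pendant –CHO: carbonyl C bonded to C and H → aldehyde.
  CH(OCH3): pendant –OCH3: C–O–C with sp³ C, no adjacent C=O → ether.
  CH(OCH3): pendant –OCH3: C–O–C with sp³ C, no adjacent C=O → ether.
  CO: –C(=O)– with carbon on both sides → ketone.
  CH(OCH3): pendant –OCH3: C–O–C with sp³ C, no adjacent C=O → ether.
  CH(COCl): pendant –C(=O)X: carbonyl C bonded to C and halogen → acyl halide.
  CH(CH2OCH3): pendant –CH2OCH3: C–O–C linkage → ether.
  COOCH2CH3: –C(=O)OCH2CH3: carbonyl C bonded to C and to –OEt → ester.
Ester appears at: COOCH2CH3 → 1.

1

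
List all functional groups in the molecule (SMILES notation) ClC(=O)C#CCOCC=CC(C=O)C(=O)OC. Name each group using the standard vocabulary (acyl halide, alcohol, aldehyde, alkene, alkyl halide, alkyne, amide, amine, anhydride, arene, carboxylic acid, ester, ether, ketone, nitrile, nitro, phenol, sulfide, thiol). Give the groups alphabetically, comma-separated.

acyl halide, aldehyde, alkene, alkyne, ester, ether

Working along the chain:
  ClCO: –C(=O)Cl: carbonyl C bonded to C and to a halogen → acyl halide (not alkyl halide).
  C≡C: C≡C triple bond → alkyne.
  CH2OCH2: C–O–C with sp³ carbons on both sides and no adjacent C=O → ether.
  CH=CH: C=C double bond → alkene.
  CH(CHO): pendant –CHO: carbonyl C bonded to C and H → aldehyde.
  COOCH3: –C(=O)OCH3: carbonyl C bonded to C and to –OCH3 → ester (not ketone + ether).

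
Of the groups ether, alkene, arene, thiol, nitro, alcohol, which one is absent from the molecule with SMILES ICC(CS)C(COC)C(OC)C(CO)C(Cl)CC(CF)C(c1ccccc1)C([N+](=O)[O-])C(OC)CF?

nitro: present (CH(NO2) — –NO2 on an sp³ carbon → nitro (the N=O is not a carbonyl)).
alcohol: present (CH(CH2OH) — pendant –CH2OH on an sp³ backbone C → alcohol).
ether: present (CH(CH2OCH3) — pendant –CH2OCH3: C–O–C linkage → ether).
thiol: present (CH(CH2SH) — pendant –CH2SH → thiol).
arene: present (CH(C6H5) — pendant –C6H5: benzene ring → arene).
alkene: absent. In CH(C6H5), the C=C units are part of an aromatic ring, which is an arene, not an isolated alkene.

alkene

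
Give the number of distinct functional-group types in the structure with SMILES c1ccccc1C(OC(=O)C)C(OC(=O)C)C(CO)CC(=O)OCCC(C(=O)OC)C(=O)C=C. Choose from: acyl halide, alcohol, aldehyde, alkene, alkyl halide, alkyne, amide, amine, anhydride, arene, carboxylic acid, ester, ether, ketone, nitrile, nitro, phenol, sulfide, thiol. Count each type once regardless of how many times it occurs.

Working along the chain:
  C6H5: C6H5– phenyl ring → arene.
  CH(OCOCH3): pendant –OC(=O)CH3: an acyloxy group → ester.
  CH(OCOCH3): pendant –OC(=O)CH3: an acyloxy group → ester.
  CH(CH2OH): pendant –CH2OH on an sp³ backbone C → alcohol.
  CH2COOCH2: –C(=O)–O–C with C on the carbonyl side → ester.
  CH(COOCH3): pendant –COOCH3: carbonyl C bonded to C and –OCH3 → ester.
  CO: –C(=O)– with carbon on both sides → ketone.
  CH=CH2: C=C double bond → alkene.
Distinct types present: alcohol, alkene, arene, ester, ketone.

5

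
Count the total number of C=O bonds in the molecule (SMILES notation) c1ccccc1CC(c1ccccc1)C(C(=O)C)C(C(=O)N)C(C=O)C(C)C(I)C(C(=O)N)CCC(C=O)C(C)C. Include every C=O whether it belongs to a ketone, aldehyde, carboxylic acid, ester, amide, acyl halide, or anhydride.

5

CH(COCH3): ketone, 1 C=O (running total 1).
CH(CONH2): amide, 1 C=O (running total 2).
CH(CHO): aldehyde, 1 C=O (running total 3).
CH(CONH2): amide, 1 C=O (running total 4).
CH(CHO): aldehyde, 1 C=O (running total 5).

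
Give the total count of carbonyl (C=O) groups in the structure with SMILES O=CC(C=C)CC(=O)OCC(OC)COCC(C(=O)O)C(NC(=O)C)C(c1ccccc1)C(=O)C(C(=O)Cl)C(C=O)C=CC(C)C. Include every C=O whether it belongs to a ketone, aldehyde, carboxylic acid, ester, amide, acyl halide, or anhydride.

OHC: aldehyde, 1 C=O (running total 1).
CH2COOCH2: ester, 1 C=O (running total 2).
CH(COOH): carboxylic acid, 1 C=O (running total 3).
CH(NHCOCH3): amide, 1 C=O (running total 4).
CO: ketone, 1 C=O (running total 5).
CH(COCl): acyl halide, 1 C=O (running total 6).
CH(CHO): aldehyde, 1 C=O (running total 7).

7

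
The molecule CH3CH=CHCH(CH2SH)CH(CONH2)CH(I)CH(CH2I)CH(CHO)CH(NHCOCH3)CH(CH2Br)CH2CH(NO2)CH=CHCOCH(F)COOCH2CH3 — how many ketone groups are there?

C=C double bond → alkene.
pendant –CH2SH → thiol.
pendant –CONH2: carbonyl C bonded to C and N → amide.
halogen on an sp³ carbon → alkyl halide.
pendant –CH2X: halogen on sp³ carbon → alkyl halide.
pendant –CHO: carbonyl C bonded to C and H → aldehyde.
pendant –NHC(=O)CH3: N bonded to a carbonyl → amide (not amine).
pendant –CH2X: halogen on sp³ carbon → alkyl halide.
–NO2 on an sp³ carbon → nitro (the N=O is not a carbonyl).
C=C double bond → alkene.
–C(=O)– with carbon on both sides → ketone.
halogen on an sp³ carbon → alkyl halide.
–C(=O)OCH2CH3: carbonyl C bonded to C and to –OEt → ester.
Ketone appears at: CO → 1.

1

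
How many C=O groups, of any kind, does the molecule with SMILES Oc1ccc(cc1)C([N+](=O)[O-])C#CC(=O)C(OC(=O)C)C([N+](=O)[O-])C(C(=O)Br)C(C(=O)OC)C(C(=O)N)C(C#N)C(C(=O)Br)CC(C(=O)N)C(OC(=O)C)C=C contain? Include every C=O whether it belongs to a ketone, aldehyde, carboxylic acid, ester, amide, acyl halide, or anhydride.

8

CO: ketone, 1 C=O (running total 1).
CH(OCOCH3): ester, 1 C=O (running total 2).
CH(COBr): acyl halide, 1 C=O (running total 3).
CH(COOCH3): ester, 1 C=O (running total 4).
CH(CONH2): amide, 1 C=O (running total 5).
CH(COBr): acyl halide, 1 C=O (running total 6).
CH(CONH2): amide, 1 C=O (running total 7).
CH(OCOCH3): ester, 1 C=O (running total 8).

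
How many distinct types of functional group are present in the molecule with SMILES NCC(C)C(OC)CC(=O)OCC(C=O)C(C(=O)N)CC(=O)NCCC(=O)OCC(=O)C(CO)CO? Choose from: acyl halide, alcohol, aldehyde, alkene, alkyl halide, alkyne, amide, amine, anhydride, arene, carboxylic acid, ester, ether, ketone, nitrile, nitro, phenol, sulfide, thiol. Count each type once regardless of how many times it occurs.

7

–NH2 on an sp³ carbon with no adjacent C=O → amine.
pendant –OCH3: C–O–C with sp³ C, no adjacent C=O → ether.
–C(=O)–O–C with C on the carbonyl side → ester.
pendant –CHO: carbonyl C bonded to C and H → aldehyde.
pendant –CONH2: carbonyl C bonded to C and N → amide.
–C(=O)–N– linkage → amide (the N is not an amine).
–C(=O)–O–C with C on the carbonyl side → ester.
–C(=O)– with carbon on both sides → ketone.
pendant –CH2OH on an sp³ backbone C → alcohol.
–OH on an sp³ carbon → alcohol.
Distinct types present: alcohol, aldehyde, amide, amine, ester, ether, ketone.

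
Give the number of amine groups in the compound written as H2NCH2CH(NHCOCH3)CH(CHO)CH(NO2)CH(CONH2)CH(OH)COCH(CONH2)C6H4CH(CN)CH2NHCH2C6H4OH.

Working along the chain:
  H2NCH2: –NH2 on an sp³ carbon with no adjacent C=O → amine.
  CH(NHCOCH3): pendant –NHC(=O)CH3: N bonded to a carbonyl → amide (not amine).
  CH(CHO): pendant –CHO: carbonyl C bonded to C and H → aldehyde.
  CH(NO2): –NO2 on an sp³ carbon → nitro (the N=O is not a carbonyl).
  CH(CONH2): pendant –CONH2: carbonyl C bonded to C and N → amide.
  CH(OH): –OH on an sp³ carbon → alcohol (secondary).
  CO: –C(=O)– with carbon on both sides → ketone.
  CH(CONH2): pendant –CONH2: carbonyl C bonded to C and N → amide.
  C6H4: para-disubstituted benzene ring → arene.
  CH(CN): pendant –C≡N: nitrile.
  CH2NHCH2: C–N–C with sp³ carbons and no adjacent C=O → amine (secondary).
  C6H4OH: –OH attached directly to an aromatic ring → phenol (not alcohol); the ring itself is an arene.
Amine appears at: H2NCH2, CH2NHCH2 → 2.

2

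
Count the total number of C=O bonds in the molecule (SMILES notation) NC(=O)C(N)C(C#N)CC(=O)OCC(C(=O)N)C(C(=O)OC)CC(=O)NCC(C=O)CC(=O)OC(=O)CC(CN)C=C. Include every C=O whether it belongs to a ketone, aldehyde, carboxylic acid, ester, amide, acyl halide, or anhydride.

H2NCO: amide, 1 C=O (running total 1).
CH2COOCH2: ester, 1 C=O (running total 2).
CH(CONH2): amide, 1 C=O (running total 3).
CH(COOCH3): ester, 1 C=O (running total 4).
CH2CONHCH2: amide, 1 C=O (running total 5).
CH(CHO): aldehyde, 1 C=O (running total 6).
CH2CO-O-COCH2: anhydride, 2 C=O (running total 8).

8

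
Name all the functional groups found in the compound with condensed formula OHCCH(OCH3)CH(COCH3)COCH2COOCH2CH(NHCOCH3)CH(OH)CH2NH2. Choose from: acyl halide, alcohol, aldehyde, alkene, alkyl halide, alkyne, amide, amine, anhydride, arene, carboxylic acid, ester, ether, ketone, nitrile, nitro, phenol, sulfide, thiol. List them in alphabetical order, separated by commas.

terminal –CHO: carbonyl C bonded to H and C → aldehyde.
pendant –OCH3: C–O–C with sp³ C, no adjacent C=O → ether.
pendant –COCH3: carbonyl C bonded to two carbons → ketone.
–C(=O)– with carbon on both sides → ketone.
–C(=O)–O–C with C on the carbonyl side → ester.
pendant –NHC(=O)CH3: N bonded to a carbonyl → amide (not amine).
–OH on an sp³ carbon → alcohol (secondary).
–NH2 on an sp³ carbon with no adjacent C=O → amine.

alcohol, aldehyde, amide, amine, ester, ether, ketone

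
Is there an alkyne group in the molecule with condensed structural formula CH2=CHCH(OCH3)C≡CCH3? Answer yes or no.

yes

C=C double bond → alkene.
pendant –OCH3: C–O–C with sp³ C, no adjacent C=O → ether.
C≡C triple bond → alkyne.
The C≡C segment supplies the alkyne: C≡C triple bond → alkyne.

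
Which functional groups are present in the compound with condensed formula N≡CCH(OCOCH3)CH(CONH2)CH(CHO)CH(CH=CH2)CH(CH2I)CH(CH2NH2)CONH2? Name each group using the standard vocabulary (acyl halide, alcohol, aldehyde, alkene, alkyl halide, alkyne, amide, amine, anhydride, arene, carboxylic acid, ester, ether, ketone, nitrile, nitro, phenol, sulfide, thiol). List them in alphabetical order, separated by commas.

aldehyde, alkene, alkyl halide, amide, amine, ester, nitrile

Working along the chain:
  N≡C: N≡C–: carbon triple-bonded to nitrogen → nitrile.
  CH(OCOCH3): pendant –OC(=O)CH3: an acyloxy group → ester.
  CH(CONH2): pendant –CONH2: carbonyl C bonded to C and N → amide.
  CH(CHO): pendant –CHO: carbonyl C bonded to C and H → aldehyde.
  CH(CH=CH2): pendant –CH=CH2: C=C double bond → alkene.
  CH(CH2I): pendant –CH2X: halogen on sp³ carbon → alkyl halide.
  CH(CH2NH2): pendant –CH2NH2: N on sp³ C, no adjacent C=O → amine.
  CONH2: –C(=O)NH2: carbonyl C bonded to C and to N → amide (the N is not a separate amine).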